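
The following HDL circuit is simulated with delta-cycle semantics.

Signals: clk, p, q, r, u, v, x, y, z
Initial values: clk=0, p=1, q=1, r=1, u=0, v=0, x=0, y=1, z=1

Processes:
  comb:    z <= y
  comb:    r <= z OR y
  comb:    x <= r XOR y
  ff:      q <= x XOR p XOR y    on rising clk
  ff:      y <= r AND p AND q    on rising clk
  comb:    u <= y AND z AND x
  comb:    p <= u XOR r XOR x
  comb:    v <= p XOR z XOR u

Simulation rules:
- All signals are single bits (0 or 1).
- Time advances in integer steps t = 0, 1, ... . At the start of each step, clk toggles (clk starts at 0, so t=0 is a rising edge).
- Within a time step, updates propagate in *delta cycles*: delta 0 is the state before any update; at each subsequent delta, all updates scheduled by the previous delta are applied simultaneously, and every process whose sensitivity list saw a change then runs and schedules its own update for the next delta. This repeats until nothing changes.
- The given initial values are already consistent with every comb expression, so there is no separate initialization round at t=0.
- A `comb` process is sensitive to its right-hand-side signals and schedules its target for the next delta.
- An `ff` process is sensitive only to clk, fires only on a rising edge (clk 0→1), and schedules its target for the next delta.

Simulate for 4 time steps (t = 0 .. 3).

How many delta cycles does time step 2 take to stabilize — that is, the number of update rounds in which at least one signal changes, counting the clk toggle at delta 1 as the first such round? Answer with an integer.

t0.Δ0 x=0 y=1 q=1 v=0 clk=0 r=1 u=0 z=1 p=1
t0.Δ1 x=0 y=1 q=1 v=0 clk=1 r=1 u=0 z=1 p=1
t0.Δ2 x=0 y=1 q=0 v=0 clk=1 r=1 u=0 z=1 p=1
t1.Δ0 x=0 y=1 q=0 v=0 clk=1 r=1 u=0 z=1 p=1
t1.Δ1 x=0 y=1 q=0 v=0 clk=0 r=1 u=0 z=1 p=1
t2.Δ0 x=0 y=1 q=0 v=0 clk=0 r=1 u=0 z=1 p=1
t2.Δ1 x=0 y=1 q=0 v=0 clk=1 r=1 u=0 z=1 p=1
t2.Δ2 x=0 y=0 q=0 v=0 clk=1 r=1 u=0 z=1 p=1
t2.Δ3 x=1 y=0 q=0 v=0 clk=1 r=1 u=0 z=0 p=1
t2.Δ4 x=1 y=0 q=0 v=1 clk=1 r=0 u=0 z=0 p=0
t2.Δ5 x=0 y=0 q=0 v=0 clk=1 r=0 u=0 z=0 p=1
t2.Δ6 x=0 y=0 q=0 v=1 clk=1 r=0 u=0 z=0 p=0
t2.Δ7 x=0 y=0 q=0 v=0 clk=1 r=0 u=0 z=0 p=0
t3.Δ0 x=0 y=0 q=0 v=0 clk=1 r=0 u=0 z=0 p=0
t3.Δ1 x=0 y=0 q=0 v=0 clk=0 r=0 u=0 z=0 p=0

7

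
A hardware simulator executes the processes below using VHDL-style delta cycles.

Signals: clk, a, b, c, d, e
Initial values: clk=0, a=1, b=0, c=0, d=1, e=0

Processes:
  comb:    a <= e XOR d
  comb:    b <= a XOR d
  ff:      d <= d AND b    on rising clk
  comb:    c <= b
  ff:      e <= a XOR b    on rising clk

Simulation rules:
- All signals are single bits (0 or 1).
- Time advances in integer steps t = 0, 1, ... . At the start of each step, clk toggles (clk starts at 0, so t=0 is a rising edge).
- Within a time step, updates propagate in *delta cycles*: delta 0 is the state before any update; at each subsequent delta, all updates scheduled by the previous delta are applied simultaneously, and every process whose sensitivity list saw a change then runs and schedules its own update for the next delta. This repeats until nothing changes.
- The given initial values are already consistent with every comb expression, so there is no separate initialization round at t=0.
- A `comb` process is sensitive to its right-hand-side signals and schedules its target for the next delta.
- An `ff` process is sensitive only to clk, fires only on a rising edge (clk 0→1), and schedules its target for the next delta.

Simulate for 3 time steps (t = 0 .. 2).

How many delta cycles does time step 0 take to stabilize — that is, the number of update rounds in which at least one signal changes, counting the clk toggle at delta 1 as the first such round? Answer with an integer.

[bits: c,e,b,clk,d,a]
t=0: Δ0=000011 Δ1=000111 Δ2=010101 Δ3=011101 Δ4=111101 | 4Δ
t=1: Δ0=111101 Δ1=111001 | 1Δ
t=2: Δ0=111001 Δ1=111101 Δ2=101101 Δ3=101100 Δ4=100100 Δ5=000100 | 5Δ

4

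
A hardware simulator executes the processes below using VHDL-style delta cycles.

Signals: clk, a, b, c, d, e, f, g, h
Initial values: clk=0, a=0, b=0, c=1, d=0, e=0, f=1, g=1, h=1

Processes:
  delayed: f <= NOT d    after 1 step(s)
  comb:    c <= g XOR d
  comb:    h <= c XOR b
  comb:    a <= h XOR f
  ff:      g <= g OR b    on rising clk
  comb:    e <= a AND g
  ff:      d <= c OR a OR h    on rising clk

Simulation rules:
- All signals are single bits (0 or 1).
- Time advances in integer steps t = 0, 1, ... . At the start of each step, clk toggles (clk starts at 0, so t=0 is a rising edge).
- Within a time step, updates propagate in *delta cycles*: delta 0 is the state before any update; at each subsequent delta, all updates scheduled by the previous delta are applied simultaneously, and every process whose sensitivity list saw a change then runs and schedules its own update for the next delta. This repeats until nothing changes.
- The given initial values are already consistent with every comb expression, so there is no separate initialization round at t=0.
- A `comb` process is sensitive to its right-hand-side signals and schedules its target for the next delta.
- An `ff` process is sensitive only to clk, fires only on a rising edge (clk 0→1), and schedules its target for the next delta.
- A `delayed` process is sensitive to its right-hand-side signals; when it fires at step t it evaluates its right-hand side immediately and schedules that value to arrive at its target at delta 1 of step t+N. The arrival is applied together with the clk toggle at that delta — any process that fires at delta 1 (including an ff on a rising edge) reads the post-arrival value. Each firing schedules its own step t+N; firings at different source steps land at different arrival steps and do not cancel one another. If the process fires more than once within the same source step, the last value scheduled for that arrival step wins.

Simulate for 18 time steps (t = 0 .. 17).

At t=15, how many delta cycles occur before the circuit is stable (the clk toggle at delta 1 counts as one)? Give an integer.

3

[bits: c,h,e,d,f,g,clk,a,b]
t=0: Δ0=110011000 Δ1=110011100 Δ2=110111100 Δ3=010111100 Δ4=000111100 Δ5=000111110 Δ6=001111110 | 6Δ
t=1: Δ0=001111110 Δ1=001101010 Δ2=001101000 Δ3=000101000 | 3Δ
t=2: Δ0=000101000 Δ1=000101100 Δ2=000001100 Δ3=100001100 Δ4=110001100 Δ5=110001110 Δ6=111001110 | 6Δ
t=3: Δ0=111001110 Δ1=111011010 Δ2=111011000 Δ3=110011000 | 3Δ
t=4: Δ0=110011000 Δ1=110011100 Δ2=110111100 Δ3=010111100 Δ4=000111100 Δ5=000111110 Δ6=001111110 | 6Δ
t=5: Δ0=001111110 Δ1=001101010 Δ2=001101000 Δ3=000101000 | 3Δ
t=6: Δ0=000101000 Δ1=000101100 Δ2=000001100 Δ3=100001100 Δ4=110001100 Δ5=110001110 Δ6=111001110 | 6Δ
t=7: Δ0=111001110 Δ1=111011010 Δ2=111011000 Δ3=110011000 | 3Δ
t=8: Δ0=110011000 Δ1=110011100 Δ2=110111100 Δ3=010111100 Δ4=000111100 Δ5=000111110 Δ6=001111110 | 6Δ
t=9: Δ0=001111110 Δ1=001101010 Δ2=001101000 Δ3=000101000 | 3Δ
t=10: Δ0=000101000 Δ1=000101100 Δ2=000001100 Δ3=100001100 Δ4=110001100 Δ5=110001110 Δ6=111001110 | 6Δ
t=11: Δ0=111001110 Δ1=111011010 Δ2=111011000 Δ3=110011000 | 3Δ
t=12: Δ0=110011000 Δ1=110011100 Δ2=110111100 Δ3=010111100 Δ4=000111100 Δ5=000111110 Δ6=001111110 | 6Δ
t=13: Δ0=001111110 Δ1=001101010 Δ2=001101000 Δ3=000101000 | 3Δ
t=14: Δ0=000101000 Δ1=000101100 Δ2=000001100 Δ3=100001100 Δ4=110001100 Δ5=110001110 Δ6=111001110 | 6Δ
t=15: Δ0=111001110 Δ1=111011010 Δ2=111011000 Δ3=110011000 | 3Δ
t=16: Δ0=110011000 Δ1=110011100 Δ2=110111100 Δ3=010111100 Δ4=000111100 Δ5=000111110 Δ6=001111110 | 6Δ
t=17: Δ0=001111110 Δ1=001101010 Δ2=001101000 Δ3=000101000 | 3Δ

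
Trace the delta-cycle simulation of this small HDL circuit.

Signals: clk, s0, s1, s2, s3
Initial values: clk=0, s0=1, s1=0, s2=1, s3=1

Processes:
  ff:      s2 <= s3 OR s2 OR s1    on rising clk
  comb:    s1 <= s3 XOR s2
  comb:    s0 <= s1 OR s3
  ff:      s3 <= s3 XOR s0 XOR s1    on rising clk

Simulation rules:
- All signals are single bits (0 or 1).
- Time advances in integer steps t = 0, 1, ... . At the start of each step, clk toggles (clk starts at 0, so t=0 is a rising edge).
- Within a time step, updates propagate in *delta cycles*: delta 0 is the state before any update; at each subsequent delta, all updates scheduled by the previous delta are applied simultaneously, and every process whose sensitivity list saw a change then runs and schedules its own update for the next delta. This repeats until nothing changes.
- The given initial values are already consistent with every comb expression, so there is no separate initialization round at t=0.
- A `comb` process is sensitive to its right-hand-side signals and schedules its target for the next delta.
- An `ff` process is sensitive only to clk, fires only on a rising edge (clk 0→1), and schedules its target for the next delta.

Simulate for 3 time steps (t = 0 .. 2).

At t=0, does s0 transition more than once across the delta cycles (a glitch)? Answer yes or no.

yes

t=0 Δ0: s0=1 s2=1 s1=0 clk=0 s3=1
  Δ1: clk:0→1
  Δ2: s3:1→0
  Δ3: s0:1→0, s1:0→1
  Δ4: s0:0→1
  (4Δ to stable)
t=1 Δ0: s0=1 s2=1 s1=1 clk=1 s3=0
  Δ1: clk:1→0
  (1Δ to stable)
t=2 Δ0: s0=1 s2=1 s1=1 clk=0 s3=0
  Δ1: clk:0→1
  (1Δ to stable)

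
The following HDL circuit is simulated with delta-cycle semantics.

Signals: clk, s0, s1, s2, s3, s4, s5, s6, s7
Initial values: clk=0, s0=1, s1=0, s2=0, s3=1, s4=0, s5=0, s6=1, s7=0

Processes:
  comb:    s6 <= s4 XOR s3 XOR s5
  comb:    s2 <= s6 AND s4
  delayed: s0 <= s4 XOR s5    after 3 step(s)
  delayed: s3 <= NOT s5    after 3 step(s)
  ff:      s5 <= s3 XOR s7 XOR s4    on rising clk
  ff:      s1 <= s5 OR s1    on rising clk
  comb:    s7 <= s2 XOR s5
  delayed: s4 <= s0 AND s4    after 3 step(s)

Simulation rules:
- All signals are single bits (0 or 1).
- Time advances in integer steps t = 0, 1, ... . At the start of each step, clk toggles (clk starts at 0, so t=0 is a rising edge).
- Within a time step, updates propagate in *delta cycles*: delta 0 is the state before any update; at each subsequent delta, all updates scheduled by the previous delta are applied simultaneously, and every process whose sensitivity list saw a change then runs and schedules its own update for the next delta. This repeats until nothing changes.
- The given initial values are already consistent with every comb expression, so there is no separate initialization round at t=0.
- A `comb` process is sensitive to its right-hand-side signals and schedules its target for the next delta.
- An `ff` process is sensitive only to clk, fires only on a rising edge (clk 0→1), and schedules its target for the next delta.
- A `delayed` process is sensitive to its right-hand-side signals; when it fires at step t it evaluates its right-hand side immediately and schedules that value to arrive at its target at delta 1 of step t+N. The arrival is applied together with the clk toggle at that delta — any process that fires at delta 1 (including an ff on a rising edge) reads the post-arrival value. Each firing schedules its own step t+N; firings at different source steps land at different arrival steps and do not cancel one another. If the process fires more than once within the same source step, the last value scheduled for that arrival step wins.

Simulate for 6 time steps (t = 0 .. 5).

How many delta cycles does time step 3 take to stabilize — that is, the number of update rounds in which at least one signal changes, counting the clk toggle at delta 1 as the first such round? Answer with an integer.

2

t=0 Δ0: s0=1 s4=0 s1=0 clk=0 s5=0 s6=1 s3=1 s2=0 s7=0
  Δ1: clk:0→1
  Δ2: s5:0→1
  Δ3: s6:1→0, s7:0→1
  (3Δ to stable)
t=1 Δ0: s0=1 s4=0 s1=0 clk=1 s5=1 s6=0 s3=1 s2=0 s7=1
  Δ1: clk:1→0
  (1Δ to stable)
t=2 Δ0: s0=1 s4=0 s1=0 clk=0 s5=1 s6=0 s3=1 s2=0 s7=1
  Δ1: clk:0→1
  Δ2: s1:0→1, s5:1→0
  Δ3: s6:0→1, s7:1→0
  (3Δ to stable)
t=3 Δ0: s0=1 s4=0 s1=1 clk=1 s5=0 s6=1 s3=1 s2=0 s7=0
  Δ1: clk:1→0, s3:1→0
  Δ2: s6:1→0
  (2Δ to stable)
t=4 Δ0: s0=1 s4=0 s1=1 clk=0 s5=0 s6=0 s3=0 s2=0 s7=0
  Δ1: clk:0→1
  (1Δ to stable)
t=5 Δ0: s0=1 s4=0 s1=1 clk=1 s5=0 s6=0 s3=0 s2=0 s7=0
  Δ1: s0:1→0, clk:1→0, s3:0→1
  Δ2: s6:0→1
  (2Δ to stable)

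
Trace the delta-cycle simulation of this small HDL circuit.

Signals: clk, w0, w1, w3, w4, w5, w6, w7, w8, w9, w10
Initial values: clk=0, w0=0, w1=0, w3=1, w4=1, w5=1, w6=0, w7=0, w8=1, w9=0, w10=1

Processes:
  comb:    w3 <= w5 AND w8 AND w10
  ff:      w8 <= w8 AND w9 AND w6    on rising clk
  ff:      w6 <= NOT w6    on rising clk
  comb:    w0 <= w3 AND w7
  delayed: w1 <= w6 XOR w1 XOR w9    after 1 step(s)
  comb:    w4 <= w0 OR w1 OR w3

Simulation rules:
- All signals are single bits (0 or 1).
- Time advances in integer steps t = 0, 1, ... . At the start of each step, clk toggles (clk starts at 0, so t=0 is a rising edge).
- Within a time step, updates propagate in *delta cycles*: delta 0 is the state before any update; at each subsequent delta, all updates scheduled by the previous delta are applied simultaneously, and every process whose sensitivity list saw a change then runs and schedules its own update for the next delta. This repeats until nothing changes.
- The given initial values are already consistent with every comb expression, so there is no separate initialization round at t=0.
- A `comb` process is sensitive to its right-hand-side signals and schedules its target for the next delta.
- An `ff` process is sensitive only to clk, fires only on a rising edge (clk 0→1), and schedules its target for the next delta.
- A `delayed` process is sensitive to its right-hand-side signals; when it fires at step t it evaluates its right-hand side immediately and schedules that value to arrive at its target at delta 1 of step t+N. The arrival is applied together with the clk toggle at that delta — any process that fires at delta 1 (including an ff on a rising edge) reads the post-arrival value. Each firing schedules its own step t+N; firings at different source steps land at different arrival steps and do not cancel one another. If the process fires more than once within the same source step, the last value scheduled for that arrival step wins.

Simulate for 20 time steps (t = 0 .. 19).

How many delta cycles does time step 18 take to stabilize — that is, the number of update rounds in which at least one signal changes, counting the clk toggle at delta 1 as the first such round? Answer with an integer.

t0.Δ0 w6=0 w10=1 w4=1 w8=1 w3=1 w1=0 w7=0 clk=0 w9=0 w0=0 w5=1
t0.Δ1 w6=0 w10=1 w4=1 w8=1 w3=1 w1=0 w7=0 clk=1 w9=0 w0=0 w5=1
t0.Δ2 w6=1 w10=1 w4=1 w8=0 w3=1 w1=0 w7=0 clk=1 w9=0 w0=0 w5=1
t0.Δ3 w6=1 w10=1 w4=1 w8=0 w3=0 w1=0 w7=0 clk=1 w9=0 w0=0 w5=1
t0.Δ4 w6=1 w10=1 w4=0 w8=0 w3=0 w1=0 w7=0 clk=1 w9=0 w0=0 w5=1
t1.Δ0 w6=1 w10=1 w4=0 w8=0 w3=0 w1=0 w7=0 clk=1 w9=0 w0=0 w5=1
t1.Δ1 w6=1 w10=1 w4=0 w8=0 w3=0 w1=1 w7=0 clk=0 w9=0 w0=0 w5=1
t1.Δ2 w6=1 w10=1 w4=1 w8=0 w3=0 w1=1 w7=0 clk=0 w9=0 w0=0 w5=1
t2.Δ0 w6=1 w10=1 w4=1 w8=0 w3=0 w1=1 w7=0 clk=0 w9=0 w0=0 w5=1
t2.Δ1 w6=1 w10=1 w4=1 w8=0 w3=0 w1=0 w7=0 clk=1 w9=0 w0=0 w5=1
t2.Δ2 w6=0 w10=1 w4=0 w8=0 w3=0 w1=0 w7=0 clk=1 w9=0 w0=0 w5=1
t3.Δ0 w6=0 w10=1 w4=0 w8=0 w3=0 w1=0 w7=0 clk=1 w9=0 w0=0 w5=1
t3.Δ1 w6=0 w10=1 w4=0 w8=0 w3=0 w1=0 w7=0 clk=0 w9=0 w0=0 w5=1
t4.Δ0 w6=0 w10=1 w4=0 w8=0 w3=0 w1=0 w7=0 clk=0 w9=0 w0=0 w5=1
t4.Δ1 w6=0 w10=1 w4=0 w8=0 w3=0 w1=0 w7=0 clk=1 w9=0 w0=0 w5=1
t4.Δ2 w6=1 w10=1 w4=0 w8=0 w3=0 w1=0 w7=0 clk=1 w9=0 w0=0 w5=1
t5.Δ0 w6=1 w10=1 w4=0 w8=0 w3=0 w1=0 w7=0 clk=1 w9=0 w0=0 w5=1
t5.Δ1 w6=1 w10=1 w4=0 w8=0 w3=0 w1=1 w7=0 clk=0 w9=0 w0=0 w5=1
t5.Δ2 w6=1 w10=1 w4=1 w8=0 w3=0 w1=1 w7=0 clk=0 w9=0 w0=0 w5=1
t6.Δ0 w6=1 w10=1 w4=1 w8=0 w3=0 w1=1 w7=0 clk=0 w9=0 w0=0 w5=1
t6.Δ1 w6=1 w10=1 w4=1 w8=0 w3=0 w1=0 w7=0 clk=1 w9=0 w0=0 w5=1
t6.Δ2 w6=0 w10=1 w4=0 w8=0 w3=0 w1=0 w7=0 clk=1 w9=0 w0=0 w5=1
t7.Δ0 w6=0 w10=1 w4=0 w8=0 w3=0 w1=0 w7=0 clk=1 w9=0 w0=0 w5=1
t7.Δ1 w6=0 w10=1 w4=0 w8=0 w3=0 w1=0 w7=0 clk=0 w9=0 w0=0 w5=1
t8.Δ0 w6=0 w10=1 w4=0 w8=0 w3=0 w1=0 w7=0 clk=0 w9=0 w0=0 w5=1
t8.Δ1 w6=0 w10=1 w4=0 w8=0 w3=0 w1=0 w7=0 clk=1 w9=0 w0=0 w5=1
t8.Δ2 w6=1 w10=1 w4=0 w8=0 w3=0 w1=0 w7=0 clk=1 w9=0 w0=0 w5=1
t9.Δ0 w6=1 w10=1 w4=0 w8=0 w3=0 w1=0 w7=0 clk=1 w9=0 w0=0 w5=1
t9.Δ1 w6=1 w10=1 w4=0 w8=0 w3=0 w1=1 w7=0 clk=0 w9=0 w0=0 w5=1
t9.Δ2 w6=1 w10=1 w4=1 w8=0 w3=0 w1=1 w7=0 clk=0 w9=0 w0=0 w5=1
t10.Δ0 w6=1 w10=1 w4=1 w8=0 w3=0 w1=1 w7=0 clk=0 w9=0 w0=0 w5=1
t10.Δ1 w6=1 w10=1 w4=1 w8=0 w3=0 w1=0 w7=0 clk=1 w9=0 w0=0 w5=1
t10.Δ2 w6=0 w10=1 w4=0 w8=0 w3=0 w1=0 w7=0 clk=1 w9=0 w0=0 w5=1
t11.Δ0 w6=0 w10=1 w4=0 w8=0 w3=0 w1=0 w7=0 clk=1 w9=0 w0=0 w5=1
t11.Δ1 w6=0 w10=1 w4=0 w8=0 w3=0 w1=0 w7=0 clk=0 w9=0 w0=0 w5=1
t12.Δ0 w6=0 w10=1 w4=0 w8=0 w3=0 w1=0 w7=0 clk=0 w9=0 w0=0 w5=1
t12.Δ1 w6=0 w10=1 w4=0 w8=0 w3=0 w1=0 w7=0 clk=1 w9=0 w0=0 w5=1
t12.Δ2 w6=1 w10=1 w4=0 w8=0 w3=0 w1=0 w7=0 clk=1 w9=0 w0=0 w5=1
t13.Δ0 w6=1 w10=1 w4=0 w8=0 w3=0 w1=0 w7=0 clk=1 w9=0 w0=0 w5=1
t13.Δ1 w6=1 w10=1 w4=0 w8=0 w3=0 w1=1 w7=0 clk=0 w9=0 w0=0 w5=1
t13.Δ2 w6=1 w10=1 w4=1 w8=0 w3=0 w1=1 w7=0 clk=0 w9=0 w0=0 w5=1
t14.Δ0 w6=1 w10=1 w4=1 w8=0 w3=0 w1=1 w7=0 clk=0 w9=0 w0=0 w5=1
t14.Δ1 w6=1 w10=1 w4=1 w8=0 w3=0 w1=0 w7=0 clk=1 w9=0 w0=0 w5=1
t14.Δ2 w6=0 w10=1 w4=0 w8=0 w3=0 w1=0 w7=0 clk=1 w9=0 w0=0 w5=1
t15.Δ0 w6=0 w10=1 w4=0 w8=0 w3=0 w1=0 w7=0 clk=1 w9=0 w0=0 w5=1
t15.Δ1 w6=0 w10=1 w4=0 w8=0 w3=0 w1=0 w7=0 clk=0 w9=0 w0=0 w5=1
t16.Δ0 w6=0 w10=1 w4=0 w8=0 w3=0 w1=0 w7=0 clk=0 w9=0 w0=0 w5=1
t16.Δ1 w6=0 w10=1 w4=0 w8=0 w3=0 w1=0 w7=0 clk=1 w9=0 w0=0 w5=1
t16.Δ2 w6=1 w10=1 w4=0 w8=0 w3=0 w1=0 w7=0 clk=1 w9=0 w0=0 w5=1
t17.Δ0 w6=1 w10=1 w4=0 w8=0 w3=0 w1=0 w7=0 clk=1 w9=0 w0=0 w5=1
t17.Δ1 w6=1 w10=1 w4=0 w8=0 w3=0 w1=1 w7=0 clk=0 w9=0 w0=0 w5=1
t17.Δ2 w6=1 w10=1 w4=1 w8=0 w3=0 w1=1 w7=0 clk=0 w9=0 w0=0 w5=1
t18.Δ0 w6=1 w10=1 w4=1 w8=0 w3=0 w1=1 w7=0 clk=0 w9=0 w0=0 w5=1
t18.Δ1 w6=1 w10=1 w4=1 w8=0 w3=0 w1=0 w7=0 clk=1 w9=0 w0=0 w5=1
t18.Δ2 w6=0 w10=1 w4=0 w8=0 w3=0 w1=0 w7=0 clk=1 w9=0 w0=0 w5=1
t19.Δ0 w6=0 w10=1 w4=0 w8=0 w3=0 w1=0 w7=0 clk=1 w9=0 w0=0 w5=1
t19.Δ1 w6=0 w10=1 w4=0 w8=0 w3=0 w1=0 w7=0 clk=0 w9=0 w0=0 w5=1

2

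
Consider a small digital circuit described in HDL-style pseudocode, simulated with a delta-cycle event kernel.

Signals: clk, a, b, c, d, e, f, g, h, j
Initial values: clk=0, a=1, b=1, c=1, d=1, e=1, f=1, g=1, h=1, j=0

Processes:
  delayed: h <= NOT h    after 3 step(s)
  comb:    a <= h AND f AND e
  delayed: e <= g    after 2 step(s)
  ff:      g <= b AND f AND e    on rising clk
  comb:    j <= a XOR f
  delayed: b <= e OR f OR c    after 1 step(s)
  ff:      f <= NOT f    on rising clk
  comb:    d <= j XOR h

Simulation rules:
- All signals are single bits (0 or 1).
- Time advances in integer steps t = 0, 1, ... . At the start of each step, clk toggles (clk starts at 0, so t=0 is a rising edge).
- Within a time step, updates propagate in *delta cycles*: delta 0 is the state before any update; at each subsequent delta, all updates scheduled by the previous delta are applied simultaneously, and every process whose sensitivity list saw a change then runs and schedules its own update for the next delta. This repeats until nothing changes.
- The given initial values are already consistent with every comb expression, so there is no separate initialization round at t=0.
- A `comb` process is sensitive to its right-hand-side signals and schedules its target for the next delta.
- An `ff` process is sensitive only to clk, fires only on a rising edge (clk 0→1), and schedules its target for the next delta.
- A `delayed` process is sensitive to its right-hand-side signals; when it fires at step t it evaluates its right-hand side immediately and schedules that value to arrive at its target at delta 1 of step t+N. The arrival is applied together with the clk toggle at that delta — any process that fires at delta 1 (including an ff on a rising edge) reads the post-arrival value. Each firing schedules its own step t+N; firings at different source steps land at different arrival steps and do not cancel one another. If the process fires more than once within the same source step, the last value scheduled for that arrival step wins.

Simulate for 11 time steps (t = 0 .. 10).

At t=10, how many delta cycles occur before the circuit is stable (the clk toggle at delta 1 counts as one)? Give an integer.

t=0 Δ0: j=0 f=1 c=1 clk=0 h=1 a=1 g=1 e=1 b=1 d=1
  Δ1: clk:0→1
  Δ2: f:1→0
  Δ3: j:0→1, a:1→0
  Δ4: j:1→0, d:1→0
  Δ5: d:0→1
  (5Δ to stable)
t=1 Δ0: j=0 f=0 c=1 clk=1 h=1 a=0 g=1 e=1 b=1 d=1
  Δ1: clk:1→0
  (1Δ to stable)
t=2 Δ0: j=0 f=0 c=1 clk=0 h=1 a=0 g=1 e=1 b=1 d=1
  Δ1: clk:0→1
  Δ2: f:0→1, g:1→0
  Δ3: j:0→1, a:0→1
  Δ4: j:1→0, d:1→0
  Δ5: d:0→1
  (5Δ to stable)
t=3 Δ0: j=0 f=1 c=1 clk=1 h=1 a=1 g=0 e=1 b=1 d=1
  Δ1: clk:1→0
  (1Δ to stable)
t=4 Δ0: j=0 f=1 c=1 clk=0 h=1 a=1 g=0 e=1 b=1 d=1
  Δ1: clk:0→1, e:1→0
  Δ2: f:1→0, a:1→0
  (2Δ to stable)
t=5 Δ0: j=0 f=0 c=1 clk=1 h=1 a=0 g=0 e=0 b=1 d=1
  Δ1: clk:1→0
  (1Δ to stable)
t=6 Δ0: j=0 f=0 c=1 clk=0 h=1 a=0 g=0 e=0 b=1 d=1
  Δ1: clk:0→1
  Δ2: f:0→1
  Δ3: j:0→1
  Δ4: d:1→0
  (4Δ to stable)
t=7 Δ0: j=1 f=1 c=1 clk=1 h=1 a=0 g=0 e=0 b=1 d=0
  Δ1: clk:1→0
  (1Δ to stable)
t=8 Δ0: j=1 f=1 c=1 clk=0 h=1 a=0 g=0 e=0 b=1 d=0
  Δ1: clk:0→1
  Δ2: f:1→0
  Δ3: j:1→0
  Δ4: d:0→1
  (4Δ to stable)
t=9 Δ0: j=0 f=0 c=1 clk=1 h=1 a=0 g=0 e=0 b=1 d=1
  Δ1: clk:1→0
  (1Δ to stable)
t=10 Δ0: j=0 f=0 c=1 clk=0 h=1 a=0 g=0 e=0 b=1 d=1
  Δ1: clk:0→1
  Δ2: f:0→1
  Δ3: j:0→1
  Δ4: d:1→0
  (4Δ to stable)

4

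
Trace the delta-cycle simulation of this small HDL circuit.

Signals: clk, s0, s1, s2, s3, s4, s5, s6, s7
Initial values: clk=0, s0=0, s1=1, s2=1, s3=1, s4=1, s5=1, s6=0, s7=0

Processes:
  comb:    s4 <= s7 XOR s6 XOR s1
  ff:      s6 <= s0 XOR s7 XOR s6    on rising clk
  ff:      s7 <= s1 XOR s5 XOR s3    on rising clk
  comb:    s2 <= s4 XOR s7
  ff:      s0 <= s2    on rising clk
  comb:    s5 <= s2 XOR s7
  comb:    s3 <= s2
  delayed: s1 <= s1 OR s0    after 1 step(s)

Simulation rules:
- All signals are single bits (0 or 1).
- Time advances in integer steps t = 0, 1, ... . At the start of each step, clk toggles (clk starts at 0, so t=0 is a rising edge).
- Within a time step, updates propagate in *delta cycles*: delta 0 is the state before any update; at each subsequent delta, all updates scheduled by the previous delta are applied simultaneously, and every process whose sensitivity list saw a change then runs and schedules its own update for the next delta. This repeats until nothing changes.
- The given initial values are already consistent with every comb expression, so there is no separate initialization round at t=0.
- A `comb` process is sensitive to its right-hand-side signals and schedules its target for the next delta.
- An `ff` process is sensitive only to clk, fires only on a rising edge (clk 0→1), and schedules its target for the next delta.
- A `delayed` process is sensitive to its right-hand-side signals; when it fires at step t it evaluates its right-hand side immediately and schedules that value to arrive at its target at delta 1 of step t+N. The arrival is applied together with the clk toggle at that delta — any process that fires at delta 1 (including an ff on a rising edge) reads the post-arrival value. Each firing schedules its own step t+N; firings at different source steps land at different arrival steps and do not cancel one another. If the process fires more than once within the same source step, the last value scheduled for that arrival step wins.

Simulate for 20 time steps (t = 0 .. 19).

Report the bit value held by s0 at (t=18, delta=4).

0

[bits: s3,s5,s6,s2,s0,s1,s7,clk,s4]
t=0: Δ0=110101001 Δ1=110101011 Δ2=110111111 Δ3=100011110 Δ4=010111110 Δ5=100111110 | 5Δ
t=1: Δ0=100111110 Δ1=100111100 | 1Δ
t=2: Δ0=100111100 Δ1=100111110 Δ2=100111010 Δ3=110011011 Δ4=000111011 Δ5=110111011 | 5Δ
t=3: Δ0=110111011 Δ1=110111001 | 1Δ
t=4: Δ0=110111001 Δ1=110111011 Δ2=111111111 Δ3=101011111 Δ4=011011111 | 4Δ
t=5: Δ0=011011111 Δ1=011011101 | 1Δ
t=6: Δ0=011011101 Δ1=011011111 Δ2=011001011 Δ3=001101010 Δ4=111001010 Δ5=001001010 | 5Δ
t=7: Δ0=001001010 Δ1=001001000 | 1Δ
t=8: Δ0=001001000 Δ1=001001010 Δ2=001001110 Δ3=011101111 Δ4=101001111 Δ5=011001111 | 5Δ
t=9: Δ0=011001111 Δ1=011001101 | 1Δ
t=10: Δ0=011001101 Δ1=011001111 Δ2=010001011 Δ3=000101011 Δ4=110101011 | 4Δ
t=11: Δ0=110101011 Δ1=110101001 | 1Δ
t=12: Δ0=110101001 Δ1=110101011 Δ2=110111111 Δ3=100011110 Δ4=010111110 Δ5=100111110 | 5Δ
t=13: Δ0=100111110 Δ1=100111100 | 1Δ
t=14: Δ0=100111100 Δ1=100111110 Δ2=100111010 Δ3=110011011 Δ4=000111011 Δ5=110111011 | 5Δ
t=15: Δ0=110111011 Δ1=110111001 | 1Δ
t=16: Δ0=110111001 Δ1=110111011 Δ2=111111111 Δ3=101011111 Δ4=011011111 | 4Δ
t=17: Δ0=011011111 Δ1=011011101 | 1Δ
t=18: Δ0=011011101 Δ1=011011111 Δ2=011001011 Δ3=001101010 Δ4=111001010 Δ5=001001010 | 5Δ
t=19: Δ0=001001010 Δ1=001001000 | 1Δ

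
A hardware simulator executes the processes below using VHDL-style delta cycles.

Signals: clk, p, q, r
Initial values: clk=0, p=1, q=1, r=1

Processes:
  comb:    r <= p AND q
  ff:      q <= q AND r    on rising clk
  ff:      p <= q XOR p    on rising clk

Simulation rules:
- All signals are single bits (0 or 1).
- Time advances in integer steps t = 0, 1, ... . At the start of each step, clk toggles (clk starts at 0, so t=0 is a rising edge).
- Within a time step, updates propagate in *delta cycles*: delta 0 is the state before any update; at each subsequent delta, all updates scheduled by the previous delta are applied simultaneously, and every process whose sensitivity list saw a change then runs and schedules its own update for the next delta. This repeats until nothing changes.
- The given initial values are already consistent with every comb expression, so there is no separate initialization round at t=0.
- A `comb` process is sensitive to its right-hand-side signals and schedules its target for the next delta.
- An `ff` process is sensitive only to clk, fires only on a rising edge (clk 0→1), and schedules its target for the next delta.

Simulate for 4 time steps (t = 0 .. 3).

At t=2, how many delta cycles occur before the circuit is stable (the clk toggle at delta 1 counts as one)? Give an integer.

2

t=0 Δ0: p=1 clk=0 q=1 r=1
  Δ1: clk:0→1
  Δ2: p:1→0
  Δ3: r:1→0
  (3Δ to stable)
t=1 Δ0: p=0 clk=1 q=1 r=0
  Δ1: clk:1→0
  (1Δ to stable)
t=2 Δ0: p=0 clk=0 q=1 r=0
  Δ1: clk:0→1
  Δ2: p:0→1, q:1→0
  (2Δ to stable)
t=3 Δ0: p=1 clk=1 q=0 r=0
  Δ1: clk:1→0
  (1Δ to stable)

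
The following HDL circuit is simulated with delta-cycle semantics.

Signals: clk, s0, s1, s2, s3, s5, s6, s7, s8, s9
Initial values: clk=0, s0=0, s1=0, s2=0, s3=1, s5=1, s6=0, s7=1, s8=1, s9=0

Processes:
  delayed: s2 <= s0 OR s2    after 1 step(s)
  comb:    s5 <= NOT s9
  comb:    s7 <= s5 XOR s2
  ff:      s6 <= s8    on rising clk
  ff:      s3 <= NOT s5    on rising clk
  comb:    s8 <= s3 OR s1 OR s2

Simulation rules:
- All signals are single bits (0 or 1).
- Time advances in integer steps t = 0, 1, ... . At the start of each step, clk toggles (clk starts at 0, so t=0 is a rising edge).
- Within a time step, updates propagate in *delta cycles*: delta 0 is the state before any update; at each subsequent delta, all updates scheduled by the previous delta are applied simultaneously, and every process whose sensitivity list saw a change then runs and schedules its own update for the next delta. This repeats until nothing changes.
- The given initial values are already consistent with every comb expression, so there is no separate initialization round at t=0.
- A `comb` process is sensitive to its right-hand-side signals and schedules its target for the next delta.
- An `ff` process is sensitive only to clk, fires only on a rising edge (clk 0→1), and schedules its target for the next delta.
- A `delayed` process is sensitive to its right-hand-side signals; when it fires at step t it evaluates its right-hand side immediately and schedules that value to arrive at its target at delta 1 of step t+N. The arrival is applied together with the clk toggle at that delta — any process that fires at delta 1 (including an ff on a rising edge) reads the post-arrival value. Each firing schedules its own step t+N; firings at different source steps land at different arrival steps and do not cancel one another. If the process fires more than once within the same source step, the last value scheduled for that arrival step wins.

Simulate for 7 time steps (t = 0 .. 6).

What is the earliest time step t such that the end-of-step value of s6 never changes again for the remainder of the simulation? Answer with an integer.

2

t=0 Δ0: s3=1 s6=0 clk=0 s5=1 s9=0 s1=0 s2=0 s7=1 s8=1 s0=0
  Δ1: clk:0→1
  Δ2: s3:1→0, s6:0→1
  Δ3: s8:1→0
  (3Δ to stable)
t=1 Δ0: s3=0 s6=1 clk=1 s5=1 s9=0 s1=0 s2=0 s7=1 s8=0 s0=0
  Δ1: clk:1→0
  (1Δ to stable)
t=2 Δ0: s3=0 s6=1 clk=0 s5=1 s9=0 s1=0 s2=0 s7=1 s8=0 s0=0
  Δ1: clk:0→1
  Δ2: s6:1→0
  (2Δ to stable)
t=3 Δ0: s3=0 s6=0 clk=1 s5=1 s9=0 s1=0 s2=0 s7=1 s8=0 s0=0
  Δ1: clk:1→0
  (1Δ to stable)
t=4 Δ0: s3=0 s6=0 clk=0 s5=1 s9=0 s1=0 s2=0 s7=1 s8=0 s0=0
  Δ1: clk:0→1
  (1Δ to stable)
t=5 Δ0: s3=0 s6=0 clk=1 s5=1 s9=0 s1=0 s2=0 s7=1 s8=0 s0=0
  Δ1: clk:1→0
  (1Δ to stable)
t=6 Δ0: s3=0 s6=0 clk=0 s5=1 s9=0 s1=0 s2=0 s7=1 s8=0 s0=0
  Δ1: clk:0→1
  (1Δ to stable)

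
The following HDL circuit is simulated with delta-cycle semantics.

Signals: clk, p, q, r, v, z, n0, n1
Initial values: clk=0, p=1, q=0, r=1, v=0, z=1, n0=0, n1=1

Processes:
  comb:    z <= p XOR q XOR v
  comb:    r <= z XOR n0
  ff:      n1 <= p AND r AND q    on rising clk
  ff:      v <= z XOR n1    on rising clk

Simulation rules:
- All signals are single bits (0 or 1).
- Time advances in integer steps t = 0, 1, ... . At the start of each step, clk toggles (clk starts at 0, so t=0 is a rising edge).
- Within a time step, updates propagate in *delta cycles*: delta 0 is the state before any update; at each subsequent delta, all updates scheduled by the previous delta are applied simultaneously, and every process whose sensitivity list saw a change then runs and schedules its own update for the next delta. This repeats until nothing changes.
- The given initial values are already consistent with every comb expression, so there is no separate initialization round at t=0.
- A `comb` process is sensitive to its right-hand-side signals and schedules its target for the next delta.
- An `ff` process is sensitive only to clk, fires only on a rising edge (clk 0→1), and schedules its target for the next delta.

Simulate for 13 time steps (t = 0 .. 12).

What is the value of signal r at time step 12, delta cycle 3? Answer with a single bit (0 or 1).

0

t=0 Δ0: v=0 n0=0 p=1 q=0 r=1 clk=0 z=1 n1=1
  Δ1: clk:0→1
  Δ2: n1:1→0
  (2Δ to stable)
t=1 Δ0: v=0 n0=0 p=1 q=0 r=1 clk=1 z=1 n1=0
  Δ1: clk:1→0
  (1Δ to stable)
t=2 Δ0: v=0 n0=0 p=1 q=0 r=1 clk=0 z=1 n1=0
  Δ1: clk:0→1
  Δ2: v:0→1
  Δ3: z:1→0
  Δ4: r:1→0
  (4Δ to stable)
t=3 Δ0: v=1 n0=0 p=1 q=0 r=0 clk=1 z=0 n1=0
  Δ1: clk:1→0
  (1Δ to stable)
t=4 Δ0: v=1 n0=0 p=1 q=0 r=0 clk=0 z=0 n1=0
  Δ1: clk:0→1
  Δ2: v:1→0
  Δ3: z:0→1
  Δ4: r:0→1
  (4Δ to stable)
t=5 Δ0: v=0 n0=0 p=1 q=0 r=1 clk=1 z=1 n1=0
  Δ1: clk:1→0
  (1Δ to stable)
t=6 Δ0: v=0 n0=0 p=1 q=0 r=1 clk=0 z=1 n1=0
  Δ1: clk:0→1
  Δ2: v:0→1
  Δ3: z:1→0
  Δ4: r:1→0
  (4Δ to stable)
t=7 Δ0: v=1 n0=0 p=1 q=0 r=0 clk=1 z=0 n1=0
  Δ1: clk:1→0
  (1Δ to stable)
t=8 Δ0: v=1 n0=0 p=1 q=0 r=0 clk=0 z=0 n1=0
  Δ1: clk:0→1
  Δ2: v:1→0
  Δ3: z:0→1
  Δ4: r:0→1
  (4Δ to stable)
t=9 Δ0: v=0 n0=0 p=1 q=0 r=1 clk=1 z=1 n1=0
  Δ1: clk:1→0
  (1Δ to stable)
t=10 Δ0: v=0 n0=0 p=1 q=0 r=1 clk=0 z=1 n1=0
  Δ1: clk:0→1
  Δ2: v:0→1
  Δ3: z:1→0
  Δ4: r:1→0
  (4Δ to stable)
t=11 Δ0: v=1 n0=0 p=1 q=0 r=0 clk=1 z=0 n1=0
  Δ1: clk:1→0
  (1Δ to stable)
t=12 Δ0: v=1 n0=0 p=1 q=0 r=0 clk=0 z=0 n1=0
  Δ1: clk:0→1
  Δ2: v:1→0
  Δ3: z:0→1
  Δ4: r:0→1
  (4Δ to stable)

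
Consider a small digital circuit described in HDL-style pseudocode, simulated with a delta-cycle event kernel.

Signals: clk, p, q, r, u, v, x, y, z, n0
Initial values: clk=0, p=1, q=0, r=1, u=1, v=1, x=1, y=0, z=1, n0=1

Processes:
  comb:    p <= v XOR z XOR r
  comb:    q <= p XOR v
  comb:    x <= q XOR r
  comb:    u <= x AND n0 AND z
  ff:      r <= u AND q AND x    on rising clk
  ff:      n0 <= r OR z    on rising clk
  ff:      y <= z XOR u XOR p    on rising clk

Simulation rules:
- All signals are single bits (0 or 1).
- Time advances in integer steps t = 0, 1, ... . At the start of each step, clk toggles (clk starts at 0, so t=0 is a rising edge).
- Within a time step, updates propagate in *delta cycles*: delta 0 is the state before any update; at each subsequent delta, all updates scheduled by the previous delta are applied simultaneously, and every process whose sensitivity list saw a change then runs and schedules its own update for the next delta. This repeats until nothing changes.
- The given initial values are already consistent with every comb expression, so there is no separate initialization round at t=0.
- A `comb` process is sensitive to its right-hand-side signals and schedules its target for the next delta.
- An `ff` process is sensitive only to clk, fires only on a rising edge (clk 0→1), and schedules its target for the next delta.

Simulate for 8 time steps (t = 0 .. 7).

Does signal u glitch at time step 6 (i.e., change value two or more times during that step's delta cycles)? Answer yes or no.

t=0 Δ0: n0=1 p=1 v=1 y=0 u=1 z=1 clk=0 r=1 x=1 q=0
  Δ1: clk:0→1
  Δ2: y:0→1, r:1→0
  Δ3: p:1→0, x:1→0
  Δ4: u:1→0, q:0→1
  Δ5: x:0→1
  Δ6: u:0→1
  (6Δ to stable)
t=1 Δ0: n0=1 p=0 v=1 y=1 u=1 z=1 clk=1 r=0 x=1 q=1
  Δ1: clk:1→0
  (1Δ to stable)
t=2 Δ0: n0=1 p=0 v=1 y=1 u=1 z=1 clk=0 r=0 x=1 q=1
  Δ1: clk:0→1
  Δ2: y:1→0, r:0→1
  Δ3: p:0→1, x:1→0
  Δ4: u:1→0, q:1→0
  Δ5: x:0→1
  Δ6: u:0→1
  (6Δ to stable)
t=3 Δ0: n0=1 p=1 v=1 y=0 u=1 z=1 clk=1 r=1 x=1 q=0
  Δ1: clk:1→0
  (1Δ to stable)
t=4 Δ0: n0=1 p=1 v=1 y=0 u=1 z=1 clk=0 r=1 x=1 q=0
  Δ1: clk:0→1
  Δ2: y:0→1, r:1→0
  Δ3: p:1→0, x:1→0
  Δ4: u:1→0, q:0→1
  Δ5: x:0→1
  Δ6: u:0→1
  (6Δ to stable)
t=5 Δ0: n0=1 p=0 v=1 y=1 u=1 z=1 clk=1 r=0 x=1 q=1
  Δ1: clk:1→0
  (1Δ to stable)
t=6 Δ0: n0=1 p=0 v=1 y=1 u=1 z=1 clk=0 r=0 x=1 q=1
  Δ1: clk:0→1
  Δ2: y:1→0, r:0→1
  Δ3: p:0→1, x:1→0
  Δ4: u:1→0, q:1→0
  Δ5: x:0→1
  Δ6: u:0→1
  (6Δ to stable)
t=7 Δ0: n0=1 p=1 v=1 y=0 u=1 z=1 clk=1 r=1 x=1 q=0
  Δ1: clk:1→0
  (1Δ to stable)

yes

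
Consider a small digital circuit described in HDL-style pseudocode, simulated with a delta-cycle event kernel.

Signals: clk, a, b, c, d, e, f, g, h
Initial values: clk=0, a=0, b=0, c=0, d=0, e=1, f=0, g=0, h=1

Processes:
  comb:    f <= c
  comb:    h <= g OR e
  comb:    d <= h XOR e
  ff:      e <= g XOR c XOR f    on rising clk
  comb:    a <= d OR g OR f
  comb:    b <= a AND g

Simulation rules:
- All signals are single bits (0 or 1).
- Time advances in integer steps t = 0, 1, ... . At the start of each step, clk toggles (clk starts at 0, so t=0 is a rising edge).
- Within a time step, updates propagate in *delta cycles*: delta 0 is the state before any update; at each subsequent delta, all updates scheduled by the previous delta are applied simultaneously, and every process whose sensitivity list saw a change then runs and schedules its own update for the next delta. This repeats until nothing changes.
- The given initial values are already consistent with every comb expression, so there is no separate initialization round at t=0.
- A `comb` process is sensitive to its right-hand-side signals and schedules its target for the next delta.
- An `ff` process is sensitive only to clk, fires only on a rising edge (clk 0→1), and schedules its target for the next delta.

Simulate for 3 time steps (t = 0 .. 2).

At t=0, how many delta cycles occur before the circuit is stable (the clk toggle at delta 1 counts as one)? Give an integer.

[bits: b,d,a,h,clk,f,g,e,c]
t=0: Δ0=000100010 Δ1=000110010 Δ2=000110000 Δ3=010010000 Δ4=001010000 Δ5=000010000 | 5Δ
t=1: Δ0=000010000 Δ1=000000000 | 1Δ
t=2: Δ0=000000000 Δ1=000010000 | 1Δ

5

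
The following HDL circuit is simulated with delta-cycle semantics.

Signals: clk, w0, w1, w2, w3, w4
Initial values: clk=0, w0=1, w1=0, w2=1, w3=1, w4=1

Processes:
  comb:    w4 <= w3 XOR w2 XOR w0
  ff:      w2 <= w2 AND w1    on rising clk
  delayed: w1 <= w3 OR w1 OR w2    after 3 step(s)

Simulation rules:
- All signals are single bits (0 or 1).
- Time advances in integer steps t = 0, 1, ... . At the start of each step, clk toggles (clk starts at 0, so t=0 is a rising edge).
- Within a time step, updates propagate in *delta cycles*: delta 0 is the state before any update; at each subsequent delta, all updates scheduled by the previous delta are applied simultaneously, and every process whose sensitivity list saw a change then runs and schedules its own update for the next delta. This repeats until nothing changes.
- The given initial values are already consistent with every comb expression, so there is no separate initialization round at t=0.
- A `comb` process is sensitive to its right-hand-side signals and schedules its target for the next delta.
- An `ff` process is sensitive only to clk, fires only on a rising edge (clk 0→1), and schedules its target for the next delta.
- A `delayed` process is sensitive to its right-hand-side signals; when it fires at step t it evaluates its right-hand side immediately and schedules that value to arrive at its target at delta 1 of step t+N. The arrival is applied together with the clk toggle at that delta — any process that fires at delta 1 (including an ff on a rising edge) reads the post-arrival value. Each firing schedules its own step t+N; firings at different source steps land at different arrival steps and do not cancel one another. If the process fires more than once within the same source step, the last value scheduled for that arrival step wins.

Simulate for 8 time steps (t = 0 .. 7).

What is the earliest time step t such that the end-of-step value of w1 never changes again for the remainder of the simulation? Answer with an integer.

t0.Δ0 w2=1 clk=0 w4=1 w1=0 w3=1 w0=1
t0.Δ1 w2=1 clk=1 w4=1 w1=0 w3=1 w0=1
t0.Δ2 w2=0 clk=1 w4=1 w1=0 w3=1 w0=1
t0.Δ3 w2=0 clk=1 w4=0 w1=0 w3=1 w0=1
t1.Δ0 w2=0 clk=1 w4=0 w1=0 w3=1 w0=1
t1.Δ1 w2=0 clk=0 w4=0 w1=0 w3=1 w0=1
t2.Δ0 w2=0 clk=0 w4=0 w1=0 w3=1 w0=1
t2.Δ1 w2=0 clk=1 w4=0 w1=0 w3=1 w0=1
t3.Δ0 w2=0 clk=1 w4=0 w1=0 w3=1 w0=1
t3.Δ1 w2=0 clk=0 w4=0 w1=1 w3=1 w0=1
t4.Δ0 w2=0 clk=0 w4=0 w1=1 w3=1 w0=1
t4.Δ1 w2=0 clk=1 w4=0 w1=1 w3=1 w0=1
t5.Δ0 w2=0 clk=1 w4=0 w1=1 w3=1 w0=1
t5.Δ1 w2=0 clk=0 w4=0 w1=1 w3=1 w0=1
t6.Δ0 w2=0 clk=0 w4=0 w1=1 w3=1 w0=1
t6.Δ1 w2=0 clk=1 w4=0 w1=1 w3=1 w0=1
t7.Δ0 w2=0 clk=1 w4=0 w1=1 w3=1 w0=1
t7.Δ1 w2=0 clk=0 w4=0 w1=1 w3=1 w0=1

3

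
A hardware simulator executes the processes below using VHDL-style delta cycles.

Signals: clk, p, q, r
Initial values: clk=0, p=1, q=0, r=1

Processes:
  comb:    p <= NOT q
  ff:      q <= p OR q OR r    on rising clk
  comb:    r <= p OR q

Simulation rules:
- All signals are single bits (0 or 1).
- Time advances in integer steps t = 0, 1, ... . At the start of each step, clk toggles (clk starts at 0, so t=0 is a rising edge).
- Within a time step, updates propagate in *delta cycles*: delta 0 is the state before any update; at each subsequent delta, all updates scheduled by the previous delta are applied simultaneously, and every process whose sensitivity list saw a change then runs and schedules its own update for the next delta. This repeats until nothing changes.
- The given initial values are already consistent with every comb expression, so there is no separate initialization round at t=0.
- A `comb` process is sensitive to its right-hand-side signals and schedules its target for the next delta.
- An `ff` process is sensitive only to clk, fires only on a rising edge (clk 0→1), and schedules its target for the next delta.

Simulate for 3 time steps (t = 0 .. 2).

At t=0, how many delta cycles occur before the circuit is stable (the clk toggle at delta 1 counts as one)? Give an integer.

t0.Δ0 clk=0 p=1 r=1 q=0
t0.Δ1 clk=1 p=1 r=1 q=0
t0.Δ2 clk=1 p=1 r=1 q=1
t0.Δ3 clk=1 p=0 r=1 q=1
t1.Δ0 clk=1 p=0 r=1 q=1
t1.Δ1 clk=0 p=0 r=1 q=1
t2.Δ0 clk=0 p=0 r=1 q=1
t2.Δ1 clk=1 p=0 r=1 q=1

3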